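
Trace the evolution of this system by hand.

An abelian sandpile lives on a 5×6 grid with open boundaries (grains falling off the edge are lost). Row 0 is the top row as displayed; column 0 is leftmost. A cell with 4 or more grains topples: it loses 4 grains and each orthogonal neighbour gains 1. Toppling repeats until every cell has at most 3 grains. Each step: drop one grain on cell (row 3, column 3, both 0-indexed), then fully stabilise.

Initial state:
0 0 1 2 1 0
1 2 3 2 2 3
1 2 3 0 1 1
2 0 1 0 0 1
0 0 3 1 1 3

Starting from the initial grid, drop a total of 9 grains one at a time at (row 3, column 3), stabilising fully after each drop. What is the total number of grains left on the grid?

46

k=0  0 0 1 2 1 0
1 2 3 2 2 3
1 2 3 0 1 1
2 0 1 0 0 1
0 0 3 1 1 3
k=1  0 0 1 2 1 0
1 2 3 2 2 3
1 2 3 0 1 1
2 0 1 1 0 1
0 0 3 1 1 3
k=2  0 0 1 2 1 0
1 2 3 2 2 3
1 2 3 0 1 1
2 0 1 2 0 1
0 0 3 1 1 3
k=3  0 0 1 2 1 0
1 2 3 2 2 3
1 2 3 0 1 1
2 0 1 3 0 1
0 0 3 1 1 3
k=4  0 0 1 2 1 0
1 2 3 2 2 3
1 2 3 1 1 1
2 0 2 0 1 1
0 0 3 2 1 3
k=5  0 0 1 2 1 0
1 2 3 2 2 3
1 2 3 1 1 1
2 0 2 1 1 1
0 0 3 2 1 3
k=6  0 0 1 2 1 0
1 2 3 2 2 3
1 2 3 1 1 1
2 0 2 2 1 1
0 0 3 2 1 3
k=7  0 0 1 2 1 0
1 2 3 2 2 3
1 2 3 1 1 1
2 0 2 3 1 1
0 0 3 2 1 3
k=8  0 0 1 2 1 0
1 2 3 2 2 3
1 2 3 2 1 1
2 0 3 0 2 1
0 0 3 3 1 3
k=9  0 0 1 2 1 0
1 2 3 2 2 3
1 2 3 2 1 1
2 0 3 1 2 1
0 0 3 3 1 3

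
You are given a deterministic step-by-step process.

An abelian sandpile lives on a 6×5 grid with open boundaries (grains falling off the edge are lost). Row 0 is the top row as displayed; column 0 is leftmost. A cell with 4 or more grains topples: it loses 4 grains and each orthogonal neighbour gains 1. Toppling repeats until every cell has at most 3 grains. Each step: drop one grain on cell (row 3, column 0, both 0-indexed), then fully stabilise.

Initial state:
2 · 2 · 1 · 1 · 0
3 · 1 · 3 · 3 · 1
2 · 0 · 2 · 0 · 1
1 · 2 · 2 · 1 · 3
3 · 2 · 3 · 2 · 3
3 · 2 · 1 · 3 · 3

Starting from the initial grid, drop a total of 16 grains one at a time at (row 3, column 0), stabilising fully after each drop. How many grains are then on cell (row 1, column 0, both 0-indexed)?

t=0: 2 · 2 · 1 · 1 · 0
3 · 1 · 3 · 3 · 1
2 · 0 · 2 · 0 · 1
1 · 2 · 2 · 1 · 3
3 · 2 · 3 · 2 · 3
3 · 2 · 1 · 3 · 3
t=1: 2 · 2 · 1 · 1 · 0
3 · 1 · 3 · 3 · 1
2 · 0 · 2 · 0 · 1
2 · 2 · 2 · 1 · 3
3 · 2 · 3 · 2 · 3
3 · 2 · 1 · 3 · 3
t=2: 2 · 2 · 1 · 1 · 0
3 · 1 · 3 · 3 · 1
2 · 0 · 2 · 0 · 1
3 · 2 · 2 · 1 · 3
3 · 2 · 3 · 2 · 3
3 · 2 · 1 · 3 · 3
t=3: 2 · 2 · 1 · 1 · 0
3 · 1 · 3 · 3 · 1
3 · 0 · 2 · 0 · 1
1 · 3 · 2 · 1 · 3
1 · 3 · 3 · 2 · 3
0 · 3 · 1 · 3 · 3
t=4: 2 · 2 · 1 · 1 · 0
3 · 1 · 3 · 3 · 1
3 · 0 · 2 · 0 · 1
2 · 3 · 2 · 1 · 3
1 · 3 · 3 · 2 · 3
0 · 3 · 1 · 3 · 3
t=5: 2 · 2 · 1 · 1 · 0
3 · 1 · 3 · 3 · 1
3 · 0 · 2 · 0 · 1
3 · 3 · 2 · 1 · 3
1 · 3 · 3 · 2 · 3
0 · 3 · 1 · 3 · 3
t=6: 3 · 2 · 1 · 1 · 0
0 · 2 · 3 · 3 · 1
1 · 2 · 3 · 0 · 1
2 · 2 · 0 · 2 · 3
3 · 2 · 1 · 3 · 3
1 · 0 · 3 · 3 · 3
t=7: 3 · 2 · 1 · 1 · 0
0 · 2 · 3 · 3 · 1
1 · 2 · 3 · 0 · 1
3 · 2 · 0 · 2 · 3
3 · 2 · 1 · 3 · 3
1 · 0 · 3 · 3 · 3
t=8: 3 · 2 · 1 · 1 · 0
0 · 2 · 3 · 3 · 1
2 · 2 · 3 · 0 · 1
1 · 3 · 0 · 2 · 3
0 · 3 · 1 · 3 · 3
2 · 0 · 3 · 3 · 3
t=9: 3 · 2 · 1 · 1 · 0
0 · 2 · 3 · 3 · 1
2 · 2 · 3 · 0 · 1
2 · 3 · 0 · 2 · 3
0 · 3 · 1 · 3 · 3
2 · 0 · 3 · 3 · 3
t=10: 3 · 2 · 1 · 1 · 0
0 · 2 · 3 · 3 · 1
2 · 2 · 3 · 0 · 1
3 · 3 · 0 · 2 · 3
0 · 3 · 1 · 3 · 3
2 · 0 · 3 · 3 · 3
t=11: 3 · 2 · 1 · 1 · 0
0 · 2 · 3 · 3 · 1
3 · 3 · 3 · 0 · 1
1 · 1 · 1 · 2 · 3
2 · 0 · 2 · 3 · 3
2 · 1 · 3 · 3 · 3
t=12: 3 · 2 · 1 · 1 · 0
0 · 2 · 3 · 3 · 1
3 · 3 · 3 · 0 · 1
2 · 1 · 1 · 2 · 3
2 · 0 · 2 · 3 · 3
2 · 1 · 3 · 3 · 3
t=13: 3 · 2 · 1 · 1 · 0
0 · 2 · 3 · 3 · 1
3 · 3 · 3 · 0 · 1
3 · 1 · 1 · 2 · 3
2 · 0 · 2 · 3 · 3
2 · 1 · 3 · 3 · 3
t=14: 3 · 3 · 2 · 2 · 0
2 · 0 · 2 · 0 · 2
1 · 2 · 1 · 2 · 1
1 · 3 · 2 · 2 · 3
3 · 0 · 2 · 3 · 3
2 · 1 · 3 · 3 · 3
t=15: 3 · 3 · 2 · 2 · 0
2 · 0 · 2 · 0 · 2
1 · 2 · 1 · 2 · 1
2 · 3 · 2 · 2 · 3
3 · 0 · 2 · 3 · 3
2 · 1 · 3 · 3 · 3
t=16: 3 · 3 · 2 · 2 · 0
2 · 0 · 2 · 0 · 2
1 · 2 · 1 · 2 · 1
3 · 3 · 2 · 2 · 3
3 · 0 · 2 · 3 · 3
2 · 1 · 3 · 3 · 3

2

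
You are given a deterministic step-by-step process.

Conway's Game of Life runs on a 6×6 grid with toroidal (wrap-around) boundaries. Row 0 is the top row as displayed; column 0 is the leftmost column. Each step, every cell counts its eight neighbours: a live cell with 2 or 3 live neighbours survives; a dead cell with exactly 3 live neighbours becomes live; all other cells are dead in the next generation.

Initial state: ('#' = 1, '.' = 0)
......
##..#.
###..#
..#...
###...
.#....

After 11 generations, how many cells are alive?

8

t=0: ......
##..#.
###..#
..#...
###...
.#....
t=1: ##....
..#...
..##.#
...#.#
#.#...
###...
t=2: #.....
#.##..
..##..
##.#.#
#.##.#
..#..#
t=3: #.##.#
..##..
.....#
.....#
...#..
..####
t=4: #....#
####.#
....#.
....#.
..##.#
##...#
t=5: ......
.###..
###.#.
....##
.###.#
.##...
t=6: ...#..
#..#..
#...#.
......
.#.#.#
##.#..
t=7: ##.##.
...###
.....#
#...##
.#..#.
##.#..
t=8: .#....
..##..
...#..
#...#.
.####.
...#..
t=9: ...#..
..##..
..###.
.#..##
.##.##
.#.##.
t=10: ......
......
.#...#
.#....
.#....
##...#
t=11: #.....
......
#.....
.##...
.##...
##....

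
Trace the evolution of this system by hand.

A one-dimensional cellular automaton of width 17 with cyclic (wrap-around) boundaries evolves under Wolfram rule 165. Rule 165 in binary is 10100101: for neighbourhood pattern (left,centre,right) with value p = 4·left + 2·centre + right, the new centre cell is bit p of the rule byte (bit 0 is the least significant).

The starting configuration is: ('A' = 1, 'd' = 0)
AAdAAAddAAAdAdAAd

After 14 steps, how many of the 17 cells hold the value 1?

t=0: AAdAAAddAAAdAdAAd
t=1: ddAdAddddAdAAAddA
t=2: ddAAAdAAdAAdAdddA
t=3: dddAdAddAddAAdAdA
t=4: dAdAAAddAddddAAAA
t=5: AAAdAdddAdAAddAAd
t=6: dAdAAdAdAAddddddA
t=7: AAAddAAAdddAAAAdA
t=8: AAddddAddAddAAdAd
t=9: dddAAdAddAddddAAA
t=10: dAdddAAddAdAAddAd
t=11: dAdAdddddAAddddAd
t=12: dAAAdAAAddddAAdAd
t=13: ddAdAdAddAAdddAAd
t=14: AdAAAAAdddddAdddd

7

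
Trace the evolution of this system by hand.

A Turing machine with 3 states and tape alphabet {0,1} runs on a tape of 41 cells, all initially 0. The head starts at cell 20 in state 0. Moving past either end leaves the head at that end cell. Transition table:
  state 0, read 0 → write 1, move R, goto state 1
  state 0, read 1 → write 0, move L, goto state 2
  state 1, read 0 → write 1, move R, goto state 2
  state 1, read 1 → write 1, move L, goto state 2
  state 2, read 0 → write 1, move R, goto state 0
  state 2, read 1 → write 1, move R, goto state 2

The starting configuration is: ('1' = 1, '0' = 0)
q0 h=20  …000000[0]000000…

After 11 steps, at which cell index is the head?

step 0: q0 h=20  …000000[0]000000…
step 1: q1 h=21  …000001[0]000000…
step 2: q2 h=22  …000011[0]000000…
step 3: q0 h=23  …000111[0]000000…
step 4: q1 h=24  …001111[0]000000…
step 5: q2 h=25  …011111[0]000000…
step 6: q0 h=26  …111111[0]000000…
step 7: q1 h=27  …111111[0]000000…
step 8: q2 h=28  …111111[0]000000…
step 9: q0 h=29  …111111[0]000000…
step 10: q1 h=30  …111111[0]000000…
step 11: q2 h=31  …111111[0]000000…

31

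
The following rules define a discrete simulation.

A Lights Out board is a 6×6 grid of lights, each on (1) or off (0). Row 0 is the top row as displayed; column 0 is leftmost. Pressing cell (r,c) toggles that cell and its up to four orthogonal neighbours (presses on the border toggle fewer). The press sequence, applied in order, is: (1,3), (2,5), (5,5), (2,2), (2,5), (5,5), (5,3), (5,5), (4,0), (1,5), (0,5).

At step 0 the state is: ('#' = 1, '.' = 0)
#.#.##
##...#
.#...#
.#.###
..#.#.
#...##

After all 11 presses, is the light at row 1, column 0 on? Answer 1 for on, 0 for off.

[0] #.#.##
##...#
.#...#
.#.###
..#.#.
#...##
[1] #.####
######
.#.#.#
.#.###
..#.#.
#...##
[2] #.####
#####.
.#.##.
.#.##.
..#.#.
#...##
[3] #.####
#####.
.#.##.
.#.##.
..#.##
#.....
[4] #.####
##.##.
..#.#.
.####.
..#.##
#.....
[5] #.####
##.###
..#..#
.#####
..#.##
#.....
[6] #.####
##.###
..#..#
.#####
..#.#.
#...##
[7] #.####
##.###
..#..#
.#####
..###.
#.##.#
[8] #.####
##.###
..#..#
.#####
..####
#.###.
[9] #.####
##.###
..#..#
######
######
..###.
[10] #.###.
##.#..
..#...
######
######
..###.
[11] #.##.#
##.#.#
..#...
######
######
..###.

1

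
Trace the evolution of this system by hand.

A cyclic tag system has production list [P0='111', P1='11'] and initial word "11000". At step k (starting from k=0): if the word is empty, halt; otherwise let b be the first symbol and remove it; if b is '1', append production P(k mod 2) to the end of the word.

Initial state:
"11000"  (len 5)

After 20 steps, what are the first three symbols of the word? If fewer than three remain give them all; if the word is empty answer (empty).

111

[0] "11000"  (len 5)
[1] "1000111"  (len 7)
[2] "00011111"  (len 8)
[3] "0011111"  (len 7)
[4] "011111"  (len 6)
[5] "11111"  (len 5)
[6] "111111"  (len 6)
[7] "11111111"  (len 8)
[8] "111111111"  (len 9)
[9] "11111111111"  (len 11)
[10] "111111111111"  (len 12)
[11] "11111111111111"  (len 14)
[12] "111111111111111"  (len 15)
[13] "11111111111111111"  (len 17)
[14] "111111111111111111"  (len 18)
[15] "11111111111111111111"  (len 20)
[16] "111111111111111111111"  (len 21)
[17] "11111111111111111111111"  (len 23)
[18] "111111111111111111111111"  (len 24)
[19] "11111111111111111111111111"  (len 26)
[20] "111111111111111111111111111"  (len 27)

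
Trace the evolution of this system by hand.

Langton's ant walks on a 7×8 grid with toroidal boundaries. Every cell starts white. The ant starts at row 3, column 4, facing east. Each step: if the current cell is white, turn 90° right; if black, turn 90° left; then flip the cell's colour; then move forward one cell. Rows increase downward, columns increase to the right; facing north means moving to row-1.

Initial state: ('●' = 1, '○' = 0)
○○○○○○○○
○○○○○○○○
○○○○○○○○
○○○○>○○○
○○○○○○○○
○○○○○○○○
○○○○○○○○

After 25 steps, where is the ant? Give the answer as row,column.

step 0: ○○○○○○○○
○○○○○○○○
○○○○○○○○
○○○○>○○○
○○○○○○○○
○○○○○○○○
○○○○○○○○
step 1: ○○○○○○○○
○○○○○○○○
○○○○○○○○
○○○○●○○○
○○○○v○○○
○○○○○○○○
○○○○○○○○
step 2: ○○○○○○○○
○○○○○○○○
○○○○○○○○
○○○○●○○○
○○○<●○○○
○○○○○○○○
○○○○○○○○
step 3: ○○○○○○○○
○○○○○○○○
○○○○○○○○
○○○^●○○○
○○○●●○○○
○○○○○○○○
○○○○○○○○
step 4: ○○○○○○○○
○○○○○○○○
○○○○○○○○
○○○●>○○○
○○○●●○○○
○○○○○○○○
○○○○○○○○
step 5: ○○○○○○○○
○○○○○○○○
○○○○^○○○
○○○●○○○○
○○○●●○○○
○○○○○○○○
○○○○○○○○
step 6: ○○○○○○○○
○○○○○○○○
○○○○●>○○
○○○●○○○○
○○○●●○○○
○○○○○○○○
○○○○○○○○
step 7: ○○○○○○○○
○○○○○○○○
○○○○●●○○
○○○●○v○○
○○○●●○○○
○○○○○○○○
○○○○○○○○
step 8: ○○○○○○○○
○○○○○○○○
○○○○●●○○
○○○●<●○○
○○○●●○○○
○○○○○○○○
○○○○○○○○
step 9: ○○○○○○○○
○○○○○○○○
○○○○^●○○
○○○●●●○○
○○○●●○○○
○○○○○○○○
○○○○○○○○
step 10: ○○○○○○○○
○○○○○○○○
○○○<○●○○
○○○●●●○○
○○○●●○○○
○○○○○○○○
○○○○○○○○
step 11: ○○○○○○○○
○○○^○○○○
○○○●○●○○
○○○●●●○○
○○○●●○○○
○○○○○○○○
○○○○○○○○
step 12: ○○○○○○○○
○○○●>○○○
○○○●○●○○
○○○●●●○○
○○○●●○○○
○○○○○○○○
○○○○○○○○
step 13: ○○○○○○○○
○○○●●○○○
○○○●v●○○
○○○●●●○○
○○○●●○○○
○○○○○○○○
○○○○○○○○
step 14: ○○○○○○○○
○○○●●○○○
○○○<●●○○
○○○●●●○○
○○○●●○○○
○○○○○○○○
○○○○○○○○
step 15: ○○○○○○○○
○○○●●○○○
○○○○●●○○
○○○v●●○○
○○○●●○○○
○○○○○○○○
○○○○○○○○
step 16: ○○○○○○○○
○○○●●○○○
○○○○●●○○
○○○○>●○○
○○○●●○○○
○○○○○○○○
○○○○○○○○
step 17: ○○○○○○○○
○○○●●○○○
○○○○^●○○
○○○○○●○○
○○○●●○○○
○○○○○○○○
○○○○○○○○
step 18: ○○○○○○○○
○○○●●○○○
○○○<○●○○
○○○○○●○○
○○○●●○○○
○○○○○○○○
○○○○○○○○
step 19: ○○○○○○○○
○○○^●○○○
○○○●○●○○
○○○○○●○○
○○○●●○○○
○○○○○○○○
○○○○○○○○
step 20: ○○○○○○○○
○○<○●○○○
○○○●○●○○
○○○○○●○○
○○○●●○○○
○○○○○○○○
○○○○○○○○
step 21: ○○^○○○○○
○○●○●○○○
○○○●○●○○
○○○○○●○○
○○○●●○○○
○○○○○○○○
○○○○○○○○
step 22: ○○●>○○○○
○○●○●○○○
○○○●○●○○
○○○○○●○○
○○○●●○○○
○○○○○○○○
○○○○○○○○
step 23: ○○●●○○○○
○○●v●○○○
○○○●○●○○
○○○○○●○○
○○○●●○○○
○○○○○○○○
○○○○○○○○
step 24: ○○●●○○○○
○○<●●○○○
○○○●○●○○
○○○○○●○○
○○○●●○○○
○○○○○○○○
○○○○○○○○
step 25: ○○●●○○○○
○○○●●○○○
○○v●○●○○
○○○○○●○○
○○○●●○○○
○○○○○○○○
○○○○○○○○

2,2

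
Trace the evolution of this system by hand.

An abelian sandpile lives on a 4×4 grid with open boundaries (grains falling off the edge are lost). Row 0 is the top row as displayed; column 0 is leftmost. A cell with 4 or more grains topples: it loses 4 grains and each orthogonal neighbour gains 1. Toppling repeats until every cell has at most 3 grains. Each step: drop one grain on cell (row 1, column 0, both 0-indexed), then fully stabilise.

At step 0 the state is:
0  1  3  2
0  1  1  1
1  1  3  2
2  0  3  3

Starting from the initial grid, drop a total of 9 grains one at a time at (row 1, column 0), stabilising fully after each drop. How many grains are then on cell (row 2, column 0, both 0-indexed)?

3

0) 0  1  3  2
0  1  1  1
1  1  3  2
2  0  3  3
1) 0  1  3  2
1  1  1  1
1  1  3  2
2  0  3  3
2) 0  1  3  2
2  1  1  1
1  1  3  2
2  0  3  3
3) 0  1  3  2
3  1  1  1
1  1  3  2
2  0  3  3
4) 1  1  3  2
0  2  1  1
2  1  3  2
2  0  3  3
5) 1  1  3  2
1  2  1  1
2  1  3  2
2  0  3  3
6) 1  1  3  2
2  2  1  1
2  1  3  2
2  0  3  3
7) 1  1  3  2
3  2  1  1
2  1  3  2
2  0  3  3
8) 2  1  3  2
0  3  1  1
3  1  3  2
2  0  3  3
9) 2  1  3  2
1  3  1  1
3  1  3  2
2  0  3  3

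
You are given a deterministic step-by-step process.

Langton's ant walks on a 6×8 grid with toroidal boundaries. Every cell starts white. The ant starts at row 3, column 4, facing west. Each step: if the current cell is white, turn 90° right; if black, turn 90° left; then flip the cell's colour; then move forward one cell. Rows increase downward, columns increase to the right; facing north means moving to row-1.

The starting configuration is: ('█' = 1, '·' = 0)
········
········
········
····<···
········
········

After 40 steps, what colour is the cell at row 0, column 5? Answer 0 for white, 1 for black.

1

step 0: ········
········
········
····<···
········
········
step 1: ········
········
····^···
····█···
········
········
step 2: ········
········
····█>··
····█···
········
········
step 3: ········
········
····██··
····█v··
········
········
step 4: ········
········
····██··
····<█··
········
········
step 5: ········
········
····██··
·····█··
····v···
········
step 6: ········
········
····██··
·····█··
···<█···
········
step 7: ········
········
····██··
···^·█··
···██···
········
step 8: ········
········
····██··
···█>█··
···██···
········
step 9: ········
········
····██··
···███··
···█v···
········
step 10: ········
········
····██··
···███··
···█·>··
········
step 11: ········
········
····██··
···███··
···█·█··
·····v··
step 12: ········
········
····██··
···███··
···█·█··
····<█··
step 13: ········
········
····██··
···███··
···█^█··
····██··
step 14: ········
········
····██··
···███··
···██>··
····██··
step 15: ········
········
····██··
···██^··
···██···
····██··
step 16: ········
········
····██··
···█<···
···██···
····██··
step 17: ········
········
····██··
···█····
···█v···
····██··
step 18: ········
········
····██··
···█····
···█·>··
····██··
step 19: ········
········
····██··
···█····
···█·█··
····█v··
step 20: ········
········
····██··
···█····
···█·█··
····█·>·
step 21: ······v·
········
····██··
···█····
···█·█··
····█·█·
step 22: ·····<█·
········
····██··
···█····
···█·█··
····█·█·
step 23: ·····██·
········
····██··
···█····
···█·█··
····█^█·
step 24: ·····██·
········
····██··
···█····
···█·█··
····██>·
step 25: ·····██·
········
····██··
···█····
···█·█^·
····██··
step 26: ·····██·
········
····██··
···█····
···█·██>
····██··
step 27: ·····██·
········
····██··
···█····
···█·███
····██·v
step 28: ·····██·
········
····██··
···█····
···█·███
····██<█
step 29: ·····██·
········
····██··
···█····
···█·█^█
····████
step 30: ·····██·
········
····██··
···█····
···█·<·█
····████
step 31: ·····██·
········
····██··
···█····
···█···█
····█v██
step 32: ·····██·
········
····██··
···█····
···█···█
····█·>█
step 33: ·····██·
········
····██··
···█····
···█··^█
····█··█
step 34: ·····██·
········
····██··
···█····
···█··█>
····█··█
step 35: ·····██·
········
····██··
···█···^
···█··█·
····█··█
step 36: ·····██·
········
····██··
>··█···█
···█··█·
····█··█
step 37: ·····██·
········
····██··
█··█···█
v··█··█·
····█··█
step 38: ·····██·
········
····██··
█··█···█
█··█··█<
····█··█
step 39: ·····██·
········
····██··
█··█···^
█··█··██
····█··█
step 40: ·····██·
········
····██··
█··█··<·
█··█··██
····█··█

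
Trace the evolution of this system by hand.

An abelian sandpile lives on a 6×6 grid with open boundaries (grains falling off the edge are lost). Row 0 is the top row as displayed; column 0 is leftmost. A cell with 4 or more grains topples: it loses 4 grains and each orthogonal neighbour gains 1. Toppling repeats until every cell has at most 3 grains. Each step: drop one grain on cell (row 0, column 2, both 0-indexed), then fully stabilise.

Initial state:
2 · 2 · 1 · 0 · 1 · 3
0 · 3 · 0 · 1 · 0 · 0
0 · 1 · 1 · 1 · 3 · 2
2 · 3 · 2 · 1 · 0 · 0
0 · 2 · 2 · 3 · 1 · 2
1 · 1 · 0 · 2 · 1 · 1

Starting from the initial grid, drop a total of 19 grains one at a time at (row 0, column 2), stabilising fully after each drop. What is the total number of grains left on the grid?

53

t=0: 2 · 2 · 1 · 0 · 1 · 3
0 · 3 · 0 · 1 · 0 · 0
0 · 1 · 1 · 1 · 3 · 2
2 · 3 · 2 · 1 · 0 · 0
0 · 2 · 2 · 3 · 1 · 2
1 · 1 · 0 · 2 · 1 · 1
t=1: 2 · 2 · 2 · 0 · 1 · 3
0 · 3 · 0 · 1 · 0 · 0
0 · 1 · 1 · 1 · 3 · 2
2 · 3 · 2 · 1 · 0 · 0
0 · 2 · 2 · 3 · 1 · 2
1 · 1 · 0 · 2 · 1 · 1
t=2: 2 · 2 · 3 · 0 · 1 · 3
0 · 3 · 0 · 1 · 0 · 0
0 · 1 · 1 · 1 · 3 · 2
2 · 3 · 2 · 1 · 0 · 0
0 · 2 · 2 · 3 · 1 · 2
1 · 1 · 0 · 2 · 1 · 1
t=3: 2 · 3 · 0 · 1 · 1 · 3
0 · 3 · 1 · 1 · 0 · 0
0 · 1 · 1 · 1 · 3 · 2
2 · 3 · 2 · 1 · 0 · 0
0 · 2 · 2 · 3 · 1 · 2
1 · 1 · 0 · 2 · 1 · 1
t=4: 2 · 3 · 1 · 1 · 1 · 3
0 · 3 · 1 · 1 · 0 · 0
0 · 1 · 1 · 1 · 3 · 2
2 · 3 · 2 · 1 · 0 · 0
0 · 2 · 2 · 3 · 1 · 2
1 · 1 · 0 · 2 · 1 · 1
t=5: 2 · 3 · 2 · 1 · 1 · 3
0 · 3 · 1 · 1 · 0 · 0
0 · 1 · 1 · 1 · 3 · 2
2 · 3 · 2 · 1 · 0 · 0
0 · 2 · 2 · 3 · 1 · 2
1 · 1 · 0 · 2 · 1 · 1
t=6: 2 · 3 · 3 · 1 · 1 · 3
0 · 3 · 1 · 1 · 0 · 0
0 · 1 · 1 · 1 · 3 · 2
2 · 3 · 2 · 1 · 0 · 0
0 · 2 · 2 · 3 · 1 · 2
1 · 1 · 0 · 2 · 1 · 1
t=7: 3 · 1 · 1 · 2 · 1 · 3
1 · 0 · 3 · 1 · 0 · 0
0 · 2 · 1 · 1 · 3 · 2
2 · 3 · 2 · 1 · 0 · 0
0 · 2 · 2 · 3 · 1 · 2
1 · 1 · 0 · 2 · 1 · 1
t=8: 3 · 1 · 2 · 2 · 1 · 3
1 · 0 · 3 · 1 · 0 · 0
0 · 2 · 1 · 1 · 3 · 2
2 · 3 · 2 · 1 · 0 · 0
0 · 2 · 2 · 3 · 1 · 2
1 · 1 · 0 · 2 · 1 · 1
t=9: 3 · 1 · 3 · 2 · 1 · 3
1 · 0 · 3 · 1 · 0 · 0
0 · 2 · 1 · 1 · 3 · 2
2 · 3 · 2 · 1 · 0 · 0
0 · 2 · 2 · 3 · 1 · 2
1 · 1 · 0 · 2 · 1 · 1
t=10: 3 · 2 · 1 · 3 · 1 · 3
1 · 1 · 0 · 2 · 0 · 0
0 · 2 · 2 · 1 · 3 · 2
2 · 3 · 2 · 1 · 0 · 0
0 · 2 · 2 · 3 · 1 · 2
1 · 1 · 0 · 2 · 1 · 1
t=11: 3 · 2 · 2 · 3 · 1 · 3
1 · 1 · 0 · 2 · 0 · 0
0 · 2 · 2 · 1 · 3 · 2
2 · 3 · 2 · 1 · 0 · 0
0 · 2 · 2 · 3 · 1 · 2
1 · 1 · 0 · 2 · 1 · 1
t=12: 3 · 2 · 3 · 3 · 1 · 3
1 · 1 · 0 · 2 · 0 · 0
0 · 2 · 2 · 1 · 3 · 2
2 · 3 · 2 · 1 · 0 · 0
0 · 2 · 2 · 3 · 1 · 2
1 · 1 · 0 · 2 · 1 · 1
t=13: 3 · 3 · 1 · 0 · 2 · 3
1 · 1 · 1 · 3 · 0 · 0
0 · 2 · 2 · 1 · 3 · 2
2 · 3 · 2 · 1 · 0 · 0
0 · 2 · 2 · 3 · 1 · 2
1 · 1 · 0 · 2 · 1 · 1
t=14: 3 · 3 · 2 · 0 · 2 · 3
1 · 1 · 1 · 3 · 0 · 0
0 · 2 · 2 · 1 · 3 · 2
2 · 3 · 2 · 1 · 0 · 0
0 · 2 · 2 · 3 · 1 · 2
1 · 1 · 0 · 2 · 1 · 1
t=15: 3 · 3 · 3 · 0 · 2 · 3
1 · 1 · 1 · 3 · 0 · 0
0 · 2 · 2 · 1 · 3 · 2
2 · 3 · 2 · 1 · 0 · 0
0 · 2 · 2 · 3 · 1 · 2
1 · 1 · 0 · 2 · 1 · 1
t=16: 0 · 1 · 1 · 1 · 2 · 3
2 · 2 · 2 · 3 · 0 · 0
0 · 2 · 2 · 1 · 3 · 2
2 · 3 · 2 · 1 · 0 · 0
0 · 2 · 2 · 3 · 1 · 2
1 · 1 · 0 · 2 · 1 · 1
t=17: 0 · 1 · 2 · 1 · 2 · 3
2 · 2 · 2 · 3 · 0 · 0
0 · 2 · 2 · 1 · 3 · 2
2 · 3 · 2 · 1 · 0 · 0
0 · 2 · 2 · 3 · 1 · 2
1 · 1 · 0 · 2 · 1 · 1
t=18: 0 · 1 · 3 · 1 · 2 · 3
2 · 2 · 2 · 3 · 0 · 0
0 · 2 · 2 · 1 · 3 · 2
2 · 3 · 2 · 1 · 0 · 0
0 · 2 · 2 · 3 · 1 · 2
1 · 1 · 0 · 2 · 1 · 1
t=19: 0 · 2 · 0 · 2 · 2 · 3
2 · 2 · 3 · 3 · 0 · 0
0 · 2 · 2 · 1 · 3 · 2
2 · 3 · 2 · 1 · 0 · 0
0 · 2 · 2 · 3 · 1 · 2
1 · 1 · 0 · 2 · 1 · 1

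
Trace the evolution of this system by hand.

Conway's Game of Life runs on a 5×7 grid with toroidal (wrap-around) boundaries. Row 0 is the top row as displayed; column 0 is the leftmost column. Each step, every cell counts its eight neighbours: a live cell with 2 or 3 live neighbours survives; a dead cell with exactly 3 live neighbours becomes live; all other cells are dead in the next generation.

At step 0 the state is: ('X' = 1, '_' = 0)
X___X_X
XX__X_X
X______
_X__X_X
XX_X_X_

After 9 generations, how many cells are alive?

5

[0] X___X_X
XX__X_X
X______
_X__X_X
XX_X_X_
[1] __XXX__
_X_____
_______
_XX_XXX
_XXX___
[2] ____X__
__XX___
XXX__X_
XX__XX_
X______
[3] ___X___
__XXX__
X____X_
__X_XX_
XX__XXX
[4] XX____X
__XXX__
_XX__XX
___X___
XXX___X
[5] _____XX
___XX__
_X___X_
___X_X_
__X___X
[6] ___XXXX
____X_X
__XX_X_
__X_XXX
____X_X
[7] X__X__X
__X___X
__X____
__X___X
X______
[8] XX____X
XXXX__X
_XXX___
_X_____
XX_____
[9] _______
___X__X
___X___
_______
__X___X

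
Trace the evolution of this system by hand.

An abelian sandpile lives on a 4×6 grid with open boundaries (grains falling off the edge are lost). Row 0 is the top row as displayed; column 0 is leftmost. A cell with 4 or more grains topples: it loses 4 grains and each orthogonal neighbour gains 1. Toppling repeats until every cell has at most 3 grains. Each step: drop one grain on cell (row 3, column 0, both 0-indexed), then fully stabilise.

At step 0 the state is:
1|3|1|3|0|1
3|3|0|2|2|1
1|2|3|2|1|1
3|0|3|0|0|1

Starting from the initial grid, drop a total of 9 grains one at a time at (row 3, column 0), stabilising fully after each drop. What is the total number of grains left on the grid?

35

step 0: 1|3|1|3|0|1
3|3|0|2|2|1
1|2|3|2|1|1
3|0|3|0|0|1
step 1: 1|3|1|3|0|1
3|3|0|2|2|1
2|2|3|2|1|1
0|1|3|0|0|1
step 2: 1|3|1|3|0|1
3|3|0|2|2|1
2|2|3|2|1|1
1|1|3|0|0|1
step 3: 1|3|1|3|0|1
3|3|0|2|2|1
2|2|3|2|1|1
2|1|3|0|0|1
step 4: 1|3|1|3|0|1
3|3|0|2|2|1
2|2|3|2|1|1
3|1|3|0|0|1
step 5: 1|3|1|3|0|1
3|3|0|2|2|1
3|2|3|2|1|1
0|2|3|0|0|1
step 6: 1|3|1|3|0|1
3|3|0|2|2|1
3|2|3|2|1|1
1|2|3|0|0|1
step 7: 1|3|1|3|0|1
3|3|0|2|2|1
3|2|3|2|1|1
2|2|3|0|0|1
step 8: 1|3|1|3|0|1
3|3|0|2|2|1
3|2|3|2|1|1
3|2|3|0|0|1
step 9: 3|0|2|3|0|1
1|2|2|2|2|1
2|2|1|3|1|1
2|1|1|1|0|1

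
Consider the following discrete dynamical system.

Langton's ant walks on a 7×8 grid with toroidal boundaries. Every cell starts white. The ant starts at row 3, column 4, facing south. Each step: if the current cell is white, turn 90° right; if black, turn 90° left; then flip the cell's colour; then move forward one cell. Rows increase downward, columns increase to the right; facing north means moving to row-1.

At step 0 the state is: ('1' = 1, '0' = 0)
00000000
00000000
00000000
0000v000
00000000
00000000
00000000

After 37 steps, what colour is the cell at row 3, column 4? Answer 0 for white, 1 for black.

[0] 00000000
00000000
00000000
0000v000
00000000
00000000
00000000
[1] 00000000
00000000
00000000
000<1000
00000000
00000000
00000000
[2] 00000000
00000000
000^0000
00011000
00000000
00000000
00000000
[3] 00000000
00000000
0001>000
00011000
00000000
00000000
00000000
[4] 00000000
00000000
00011000
0001v000
00000000
00000000
00000000
[5] 00000000
00000000
00011000
00010>00
00000000
00000000
00000000
[6] 00000000
00000000
00011000
00010100
00000v00
00000000
00000000
[7] 00000000
00000000
00011000
00010100
0000<100
00000000
00000000
[8] 00000000
00000000
00011000
0001^100
00001100
00000000
00000000
[9] 00000000
00000000
00011000
00011>00
00001100
00000000
00000000
[10] 00000000
00000000
00011^00
00011000
00001100
00000000
00000000
[11] 00000000
00000000
000111>0
00011000
00001100
00000000
00000000
[12] 00000000
00000000
00011110
000110v0
00001100
00000000
00000000
[13] 00000000
00000000
00011110
00011<10
00001100
00000000
00000000
[14] 00000000
00000000
00011^10
00011110
00001100
00000000
00000000
[15] 00000000
00000000
0001<010
00011110
00001100
00000000
00000000
[16] 00000000
00000000
00010010
0001v110
00001100
00000000
00000000
[17] 00000000
00000000
00010010
00010>10
00001100
00000000
00000000
[18] 00000000
00000000
00010^10
00010010
00001100
00000000
00000000
[19] 00000000
00000000
000101>0
00010010
00001100
00000000
00000000
[20] 00000000
000000^0
00010100
00010010
00001100
00000000
00000000
[21] 00000000
0000001>
00010100
00010010
00001100
00000000
00000000
[22] 00000000
00000011
0001010v
00010010
00001100
00000000
00000000
[23] 00000000
00000011
000101<1
00010010
00001100
00000000
00000000
[24] 00000000
000000^1
00010111
00010010
00001100
00000000
00000000
[25] 00000000
00000<01
00010111
00010010
00001100
00000000
00000000
[26] 00000^00
00000101
00010111
00010010
00001100
00000000
00000000
[27] 000001>0
00000101
00010111
00010010
00001100
00000000
00000000
[28] 00000110
000001v1
00010111
00010010
00001100
00000000
00000000
[29] 00000110
00000<11
00010111
00010010
00001100
00000000
00000000
[30] 00000110
00000011
00010v11
00010010
00001100
00000000
00000000
[31] 00000110
00000011
000100>1
00010010
00001100
00000000
00000000
[32] 00000110
000000^1
00010001
00010010
00001100
00000000
00000000
[33] 00000110
00000<01
00010001
00010010
00001100
00000000
00000000
[34] 00000^10
00000101
00010001
00010010
00001100
00000000
00000000
[35] 0000<010
00000101
00010001
00010010
00001100
00000000
00000000
[36] 00001010
00000101
00010001
00010010
00001100
00000000
0000^000
[37] 00001010
00000101
00010001
00010010
00001100
00000000
00001>00

0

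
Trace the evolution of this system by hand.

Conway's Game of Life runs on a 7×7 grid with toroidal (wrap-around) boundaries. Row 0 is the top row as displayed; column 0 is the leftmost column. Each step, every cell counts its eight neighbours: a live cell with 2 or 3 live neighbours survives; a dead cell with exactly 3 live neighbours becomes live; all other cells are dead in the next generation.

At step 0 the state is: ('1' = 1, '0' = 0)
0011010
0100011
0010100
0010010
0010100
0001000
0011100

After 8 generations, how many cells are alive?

0) 0011010
0100011
0010100
0010010
0010100
0001000
0011100
1) 0100011
0100011
0111101
0110110
0010100
0000000
0000000
2) 0000011
0101000
0000001
1000000
0110110
0000000
0000000
3) 0000000
1000011
1000000
1100011
0100000
0000000
0000000
4) 0000001
1000001
0000000
0100001
0100001
0000000
0000000
5) 1000001
1000001
0000001
0000000
0000000
0000000
0000000
6) 1000001
0000010
1000001
0000000
0000000
0000000
0000000
7) 0000001
0000010
0000001
0000000
0000000
0000000
0000000
8) 0000000
0000011
0000000
0000000
0000000
0000000
0000000

2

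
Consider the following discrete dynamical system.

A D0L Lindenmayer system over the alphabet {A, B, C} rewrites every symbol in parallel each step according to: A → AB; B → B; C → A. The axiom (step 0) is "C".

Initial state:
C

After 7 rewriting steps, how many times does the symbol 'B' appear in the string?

6

k=0  C
k=1  A
k=2  AB
k=3  ABB
k=4  ABBB
k=5  ABBBB
k=6  ABBBBB
k=7  ABBBBBB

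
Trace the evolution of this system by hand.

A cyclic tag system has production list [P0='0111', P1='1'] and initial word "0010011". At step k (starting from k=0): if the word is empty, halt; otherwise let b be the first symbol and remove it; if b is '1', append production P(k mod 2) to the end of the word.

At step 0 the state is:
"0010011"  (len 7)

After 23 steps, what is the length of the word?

k=0  "0010011"  (len 7)
k=1  "010011"  (len 6)
k=2  "10011"  (len 5)
k=3  "00110111"  (len 8)
k=4  "0110111"  (len 7)
k=5  "110111"  (len 6)
k=6  "101111"  (len 6)
k=7  "011110111"  (len 9)
k=8  "11110111"  (len 8)
k=9  "11101110111"  (len 11)
k=10  "11011101111"  (len 11)
k=11  "10111011110111"  (len 14)
k=12  "01110111101111"  (len 14)
k=13  "1110111101111"  (len 13)
k=14  "1101111011111"  (len 13)
k=15  "1011110111110111"  (len 16)
k=16  "0111101111101111"  (len 16)
k=17  "111101111101111"  (len 15)
k=18  "111011111011111"  (len 15)
k=19  "110111110111110111"  (len 18)
k=20  "101111101111101111"  (len 18)
k=21  "011111011111011110111"  (len 21)
k=22  "11111011111011110111"  (len 20)
k=23  "11110111110111101110111"  (len 23)

23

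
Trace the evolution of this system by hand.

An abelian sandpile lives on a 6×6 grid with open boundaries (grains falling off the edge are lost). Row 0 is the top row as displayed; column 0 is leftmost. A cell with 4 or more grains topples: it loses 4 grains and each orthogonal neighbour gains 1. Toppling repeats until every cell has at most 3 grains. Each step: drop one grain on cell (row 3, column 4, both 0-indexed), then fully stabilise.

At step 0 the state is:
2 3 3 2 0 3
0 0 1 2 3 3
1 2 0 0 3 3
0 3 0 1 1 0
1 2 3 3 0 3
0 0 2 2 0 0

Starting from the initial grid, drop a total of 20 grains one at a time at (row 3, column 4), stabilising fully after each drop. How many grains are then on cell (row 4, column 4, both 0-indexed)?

2

gen 0: 2 3 3 2 0 3
0 0 1 2 3 3
1 2 0 0 3 3
0 3 0 1 1 0
1 2 3 3 0 3
0 0 2 2 0 0
gen 1: 2 3 3 2 0 3
0 0 1 2 3 3
1 2 0 0 3 3
0 3 0 1 2 0
1 2 3 3 0 3
0 0 2 2 0 0
gen 2: 2 3 3 2 0 3
0 0 1 2 3 3
1 2 0 0 3 3
0 3 0 1 3 0
1 2 3 3 0 3
0 0 2 2 0 0
gen 3: 2 3 3 2 2 0
0 0 1 3 1 2
1 2 0 1 2 1
0 3 0 2 1 2
1 2 3 3 1 3
0 0 2 2 0 0
gen 4: 2 3 3 2 2 0
0 0 1 3 1 2
1 2 0 1 2 1
0 3 0 2 2 2
1 2 3 3 1 3
0 0 2 2 0 0
gen 5: 2 3 3 2 2 0
0 0 1 3 1 2
1 2 0 1 2 1
0 3 0 2 3 2
1 2 3 3 1 3
0 0 2 2 0 0
gen 6: 2 3 3 2 2 0
0 0 1 3 1 2
1 2 0 1 3 1
0 3 0 3 0 3
1 2 3 3 2 3
0 0 2 2 0 0
gen 7: 2 3 3 2 2 0
0 0 1 3 1 2
1 2 0 1 3 1
0 3 0 3 1 3
1 2 3 3 2 3
0 0 2 2 0 0
gen 8: 2 3 3 2 2 0
0 0 1 3 1 2
1 2 0 1 3 1
0 3 0 3 2 3
1 2 3 3 2 3
0 0 2 2 0 0
gen 9: 2 3 3 2 2 0
0 0 1 3 1 2
1 2 0 1 3 1
0 3 0 3 3 3
1 2 3 3 2 3
0 0 2 2 0 0
gen 10: 2 3 3 2 2 0
0 0 1 3 2 2
1 2 0 3 1 3
0 3 2 2 0 2
1 3 0 2 2 1
0 0 3 3 1 1
gen 11: 2 3 3 2 2 0
0 0 1 3 2 2
1 2 0 3 1 3
0 3 2 2 1 2
1 3 0 2 2 1
0 0 3 3 1 1
gen 12: 2 3 3 2 2 0
0 0 1 3 2 2
1 2 0 3 1 3
0 3 2 2 2 2
1 3 0 2 2 1
0 0 3 3 1 1
gen 13: 2 3 3 2 2 0
0 0 1 3 2 2
1 2 0 3 1 3
0 3 2 2 3 2
1 3 0 2 2 1
0 0 3 3 1 1
gen 14: 2 3 3 2 2 0
0 0 1 3 2 2
1 2 0 3 2 3
0 3 2 3 0 3
1 3 0 2 3 1
0 0 3 3 1 1
gen 15: 2 3 3 2 2 0
0 0 1 3 2 2
1 2 0 3 2 3
0 3 2 3 1 3
1 3 0 2 3 1
0 0 3 3 1 1
gen 16: 2 3 3 2 2 0
0 0 1 3 2 2
1 2 0 3 2 3
0 3 2 3 2 3
1 3 0 2 3 1
0 0 3 3 1 1
gen 17: 2 3 3 2 2 0
0 0 1 3 2 2
1 2 0 3 2 3
0 3 2 3 3 3
1 3 0 2 3 1
0 0 3 3 1 1
gen 18: 2 3 3 3 3 1
0 0 2 1 1 0
1 2 1 2 3 2
0 3 3 3 0 2
1 3 2 1 2 3
0 1 0 1 3 1
gen 19: 2 3 3 3 3 1
0 0 2 1 1 0
1 2 1 2 3 2
0 3 3 3 1 2
1 3 2 1 2 3
0 1 0 1 3 1
gen 20: 2 3 3 3 3 1
0 0 2 1 1 0
1 2 1 2 3 2
0 3 3 3 2 2
1 3 2 1 2 3
0 1 0 1 3 1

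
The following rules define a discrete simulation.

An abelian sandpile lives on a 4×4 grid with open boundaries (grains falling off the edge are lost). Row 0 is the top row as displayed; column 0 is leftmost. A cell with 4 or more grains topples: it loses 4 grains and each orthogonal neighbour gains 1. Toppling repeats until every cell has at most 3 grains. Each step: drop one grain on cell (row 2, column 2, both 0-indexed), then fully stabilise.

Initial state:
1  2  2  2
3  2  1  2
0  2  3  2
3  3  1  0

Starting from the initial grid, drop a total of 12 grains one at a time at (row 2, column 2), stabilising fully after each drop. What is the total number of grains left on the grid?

28

step 0: 1  2  2  2
3  2  1  2
0  2  3  2
3  3  1  0
step 1: 1  2  2  2
3  2  2  2
0  3  0  3
3  3  2  0
step 2: 1  2  2  2
3  2  2  2
0  3  1  3
3  3  2  0
step 3: 1  2  2  2
3  2  2  2
0  3  2  3
3  3  2  0
step 4: 1  2  2  2
3  2  2  2
0  3  3  3
3  3  2  0
step 5: 1  2  2  2
3  3  3  3
2  1  3  0
0  2  0  2
step 6: 2  3  3  3
0  1  2  0
3  3  1  2
0  2  1  2
step 7: 2  3  3  3
0  1  2  0
3  3  2  2
0  2  1  2
step 8: 2  3  3  3
0  1  2  0
3  3  3  2
0  2  1  2
step 9: 2  3  3  3
1  2  3  0
0  1  1  3
1  3  2  2
step 10: 2  3  3  3
1  2  3  0
0  1  2  3
1  3  2  2
step 11: 2  3  3  3
1  2  3  0
0  1  3  3
1  3  2  2
step 12: 3  1  2  0
2  0  2  3
0  3  2  0
1  3  3  3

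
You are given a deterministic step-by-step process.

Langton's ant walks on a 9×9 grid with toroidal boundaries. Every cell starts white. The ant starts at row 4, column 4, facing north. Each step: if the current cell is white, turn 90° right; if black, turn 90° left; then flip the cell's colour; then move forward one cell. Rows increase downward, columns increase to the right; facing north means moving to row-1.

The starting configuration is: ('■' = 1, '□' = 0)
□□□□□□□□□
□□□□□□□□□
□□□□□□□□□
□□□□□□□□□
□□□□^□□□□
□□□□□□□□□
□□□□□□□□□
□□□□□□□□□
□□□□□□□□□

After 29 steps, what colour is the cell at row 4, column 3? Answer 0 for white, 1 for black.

k=0  □□□□□□□□□
□□□□□□□□□
□□□□□□□□□
□□□□□□□□□
□□□□^□□□□
□□□□□□□□□
□□□□□□□□□
□□□□□□□□□
□□□□□□□□□
k=1  □□□□□□□□□
□□□□□□□□□
□□□□□□□□□
□□□□□□□□□
□□□□■>□□□
□□□□□□□□□
□□□□□□□□□
□□□□□□□□□
□□□□□□□□□
k=2  □□□□□□□□□
□□□□□□□□□
□□□□□□□□□
□□□□□□□□□
□□□□■■□□□
□□□□□v□□□
□□□□□□□□□
□□□□□□□□□
□□□□□□□□□
k=3  □□□□□□□□□
□□□□□□□□□
□□□□□□□□□
□□□□□□□□□
□□□□■■□□□
□□□□<■□□□
□□□□□□□□□
□□□□□□□□□
□□□□□□□□□
k=4  □□□□□□□□□
□□□□□□□□□
□□□□□□□□□
□□□□□□□□□
□□□□^■□□□
□□□□■■□□□
□□□□□□□□□
□□□□□□□□□
□□□□□□□□□
k=5  □□□□□□□□□
□□□□□□□□□
□□□□□□□□□
□□□□□□□□□
□□□<□■□□□
□□□□■■□□□
□□□□□□□□□
□□□□□□□□□
□□□□□□□□□
k=6  □□□□□□□□□
□□□□□□□□□
□□□□□□□□□
□□□^□□□□□
□□□■□■□□□
□□□□■■□□□
□□□□□□□□□
□□□□□□□□□
□□□□□□□□□
k=7  □□□□□□□□□
□□□□□□□□□
□□□□□□□□□
□□□■>□□□□
□□□■□■□□□
□□□□■■□□□
□□□□□□□□□
□□□□□□□□□
□□□□□□□□□
k=8  □□□□□□□□□
□□□□□□□□□
□□□□□□□□□
□□□■■□□□□
□□□■v■□□□
□□□□■■□□□
□□□□□□□□□
□□□□□□□□□
□□□□□□□□□
k=9  □□□□□□□□□
□□□□□□□□□
□□□□□□□□□
□□□■■□□□□
□□□<■■□□□
□□□□■■□□□
□□□□□□□□□
□□□□□□□□□
□□□□□□□□□
k=10  □□□□□□□□□
□□□□□□□□□
□□□□□□□□□
□□□■■□□□□
□□□□■■□□□
□□□v■■□□□
□□□□□□□□□
□□□□□□□□□
□□□□□□□□□
k=11  □□□□□□□□□
□□□□□□□□□
□□□□□□□□□
□□□■■□□□□
□□□□■■□□□
□□<■■■□□□
□□□□□□□□□
□□□□□□□□□
□□□□□□□□□
k=12  □□□□□□□□□
□□□□□□□□□
□□□□□□□□□
□□□■■□□□□
□□^□■■□□□
□□■■■■□□□
□□□□□□□□□
□□□□□□□□□
□□□□□□□□□
k=13  □□□□□□□□□
□□□□□□□□□
□□□□□□□□□
□□□■■□□□□
□□■>■■□□□
□□■■■■□□□
□□□□□□□□□
□□□□□□□□□
□□□□□□□□□
k=14  □□□□□□□□□
□□□□□□□□□
□□□□□□□□□
□□□■■□□□□
□□■■■■□□□
□□■v■■□□□
□□□□□□□□□
□□□□□□□□□
□□□□□□□□□
k=15  □□□□□□□□□
□□□□□□□□□
□□□□□□□□□
□□□■■□□□□
□□■■■■□□□
□□■□>■□□□
□□□□□□□□□
□□□□□□□□□
□□□□□□□□□
k=16  □□□□□□□□□
□□□□□□□□□
□□□□□□□□□
□□□■■□□□□
□□■■^■□□□
□□■□□■□□□
□□□□□□□□□
□□□□□□□□□
□□□□□□□□□
k=17  □□□□□□□□□
□□□□□□□□□
□□□□□□□□□
□□□■■□□□□
□□■<□■□□□
□□■□□■□□□
□□□□□□□□□
□□□□□□□□□
□□□□□□□□□
k=18  □□□□□□□□□
□□□□□□□□□
□□□□□□□□□
□□□■■□□□□
□□■□□■□□□
□□■v□■□□□
□□□□□□□□□
□□□□□□□□□
□□□□□□□□□
k=19  □□□□□□□□□
□□□□□□□□□
□□□□□□□□□
□□□■■□□□□
□□■□□■□□□
□□<■□■□□□
□□□□□□□□□
□□□□□□□□□
□□□□□□□□□
k=20  □□□□□□□□□
□□□□□□□□□
□□□□□□□□□
□□□■■□□□□
□□■□□■□□□
□□□■□■□□□
□□v□□□□□□
□□□□□□□□□
□□□□□□□□□
k=21  □□□□□□□□□
□□□□□□□□□
□□□□□□□□□
□□□■■□□□□
□□■□□■□□□
□□□■□■□□□
□<■□□□□□□
□□□□□□□□□
□□□□□□□□□
k=22  □□□□□□□□□
□□□□□□□□□
□□□□□□□□□
□□□■■□□□□
□□■□□■□□□
□^□■□■□□□
□■■□□□□□□
□□□□□□□□□
□□□□□□□□□
k=23  □□□□□□□□□
□□□□□□□□□
□□□□□□□□□
□□□■■□□□□
□□■□□■□□□
□■>■□■□□□
□■■□□□□□□
□□□□□□□□□
□□□□□□□□□
k=24  □□□□□□□□□
□□□□□□□□□
□□□□□□□□□
□□□■■□□□□
□□■□□■□□□
□■■■□■□□□
□■v□□□□□□
□□□□□□□□□
□□□□□□□□□
k=25  □□□□□□□□□
□□□□□□□□□
□□□□□□□□□
□□□■■□□□□
□□■□□■□□□
□■■■□■□□□
□■□>□□□□□
□□□□□□□□□
□□□□□□□□□
k=26  □□□□□□□□□
□□□□□□□□□
□□□□□□□□□
□□□■■□□□□
□□■□□■□□□
□■■■□■□□□
□■□■□□□□□
□□□v□□□□□
□□□□□□□□□
k=27  □□□□□□□□□
□□□□□□□□□
□□□□□□□□□
□□□■■□□□□
□□■□□■□□□
□■■■□■□□□
□■□■□□□□□
□□<■□□□□□
□□□□□□□□□
k=28  □□□□□□□□□
□□□□□□□□□
□□□□□□□□□
□□□■■□□□□
□□■□□■□□□
□■■■□■□□□
□■^■□□□□□
□□■■□□□□□
□□□□□□□□□
k=29  □□□□□□□□□
□□□□□□□□□
□□□□□□□□□
□□□■■□□□□
□□■□□■□□□
□■■■□■□□□
□■■>□□□□□
□□■■□□□□□
□□□□□□□□□

0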